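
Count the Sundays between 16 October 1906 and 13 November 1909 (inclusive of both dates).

160

16 October 1906 is a Tuesday.
The range spans 1125 days (inclusive of both endpoints).
1125 = 7 × 160 + 5, so there are 160 full weeks plus 5 extra days.
Each full week contributes one Sunday: 160 so far.
The 5 extra days are Tue, Wed, Thu, Fri, Sat — none qualify.
Total: 160 + 0 = 160.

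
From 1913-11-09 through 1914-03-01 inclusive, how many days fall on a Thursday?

1913-11-09 is a Sunday.
That's 113 days from start to end, counting both.
113 = 7 × 16 + 1, so there are 16 full weeks plus 1 extra day.
Each full week contributes one Thursday: 16 so far.
The 1 extra day is Sun — none qualify.
Total: 16 + 0 = 16.

16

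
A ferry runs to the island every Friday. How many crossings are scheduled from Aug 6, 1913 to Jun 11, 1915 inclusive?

97

Aug 6, 1913 is a Wednesday.
From Aug 6, 1913 to Jun 11, 1915 is 675 days inclusive.
675 = 7 × 96 + 3, so there are 96 full weeks plus 3 extra days.
Each full week contributes one Friday: 96 so far.
The 3 extra days are Wed, Thu, Fri — 1 of them qualifies.
Total: 96 + 1 = 97.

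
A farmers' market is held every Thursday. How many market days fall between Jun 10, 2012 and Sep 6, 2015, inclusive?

Jun 10, 2012 is a Sunday.
That's 1184 days from start to end, counting both.
1184 = 7 × 169 + 1, so there are 169 full weeks plus 1 extra day.
Each full week contributes one Thursday: 169 so far.
The 1 extra day is Sunday — none qualify.
Total: 169 + 0 = 169.

169 Thursdays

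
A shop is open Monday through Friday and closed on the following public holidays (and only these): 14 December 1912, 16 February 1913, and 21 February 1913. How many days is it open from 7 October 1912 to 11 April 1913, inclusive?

134 business days

7 October 1912 is a Monday.
That's 187 days from start to end, counting both.
187 = 7 × 26 + 5, so there are 26 full weeks plus 5 extra days.
Each full week contributes 5 weekdays (Mon–Fri): 26 × 5 = 130.
The 5 extra days are Mon, Tue, Wed, Thu, Fri — 5 of them qualify.
Total: 130 + 5 = 135.
Holidays: 14 December 1912 (Sat); 16 February 1913 (Sun); 21 February 1913 (Fri).
1 of the 3 holidays fall on weekdays; the rest are weekends and were already excluded.
Business days: 135 − 1 = 134.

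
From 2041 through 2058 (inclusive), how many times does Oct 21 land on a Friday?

Day of week of October 21 in each year:
2041: Mon, 2042: Tue, 2043: Wed, 2044: Fri ✓, 2045: Sat, 2046: Sun, 2047: Mon, 2048: Wed, 2049: Thu, 2050: Fri ✓, 2051: Sat, 2052: Mon, 2053: Tue, 2054: Wed, 2055: Thu, 2056: Sat, 2057: Sun, 2058: Mon
Fridays: 2044, 2050.

2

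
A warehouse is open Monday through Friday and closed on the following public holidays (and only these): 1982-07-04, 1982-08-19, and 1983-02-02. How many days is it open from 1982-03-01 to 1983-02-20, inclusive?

253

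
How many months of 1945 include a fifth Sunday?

4

A month has five Sundays exactly when Sunday falls within its first (length − 28) days.
Jan: 31 days, starts Mon → 5 of Mon, Tue, Wed
Feb: 28 days, starts Thu → 5 of (none)
Mar: 31 days, starts Thu → 5 of Thu, Fri, Sat
Apr: 30 days, starts Sun → 5 of Sun, Mon ✓
May: 31 days, starts Tue → 5 of Tue, Wed, Thu
Jun: 30 days, starts Fri → 5 of Fri, Sat
Jul: 31 days, starts Sun → 5 of Sun, Mon, Tue ✓
Aug: 31 days, starts Wed → 5 of Wed, Thu, Fri
Sep: 30 days, starts Sat → 5 of Sat, Sun ✓
Oct: 31 days, starts Mon → 5 of Mon, Tue, Wed
Nov: 30 days, starts Thu → 5 of Thu, Fri
Dec: 31 days, starts Sat → 5 of Sat, Sun, Mon ✓
Months with five Sundays: Apr, Jul, Sep, Dec.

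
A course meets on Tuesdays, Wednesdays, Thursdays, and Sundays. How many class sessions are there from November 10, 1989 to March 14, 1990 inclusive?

71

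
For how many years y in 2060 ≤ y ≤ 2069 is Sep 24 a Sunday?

1

Day of week of September 24 in each year:
2060: Fri, 2061: Sat, 2062: Sun ✓, 2063: Mon, 2064: Wed, 2065: Thu, 2066: Fri, 2067: Sat, 2068: Mon, 2069: Tue
Sundays: 2062.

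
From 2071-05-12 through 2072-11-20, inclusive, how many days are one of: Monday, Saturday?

159

2071-05-12 is a Tuesday.
From 2071-05-12 to 2072-11-20 is 559 days inclusive.
559 = 7 × 79 + 6, so there are 79 full weeks plus 6 extra days.
Each full week contributes 2 days from the set (Mon, Sat): 79 × 2 = 158.
The 6 extra days are Tue, Wed, Thu, Fri, Sat, Sun — 1 of them qualifies.
Total: 158 + 1 = 159.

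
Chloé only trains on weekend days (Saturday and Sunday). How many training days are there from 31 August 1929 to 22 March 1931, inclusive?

164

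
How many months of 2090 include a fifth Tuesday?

A month has five Tuesdays exactly when Tuesday falls within its first (length − 28) days.
Jan: 31 days, starts Sun → 5 of Sun, Mon, Tue ✓
Feb: 28 days, starts Wed → 5 of (none)
Mar: 31 days, starts Wed → 5 of Wed, Thu, Fri
Apr: 30 days, starts Sat → 5 of Sat, Sun
May: 31 days, starts Mon → 5 of Mon, Tue, Wed ✓
Jun: 30 days, starts Thu → 5 of Thu, Fri
Jul: 31 days, starts Sat → 5 of Sat, Sun, Mon
Aug: 31 days, starts Tue → 5 of Tue, Wed, Thu ✓
Sep: 30 days, starts Fri → 5 of Fri, Sat
Oct: 31 days, starts Sun → 5 of Sun, Mon, Tue ✓
Nov: 30 days, starts Wed → 5 of Wed, Thu
Dec: 31 days, starts Fri → 5 of Fri, Sat, Sun
Months with five Tuesdays: Jan, May, Aug, Oct.

4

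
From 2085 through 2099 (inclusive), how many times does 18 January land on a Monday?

Day of week of January 18 in each year:
2085: Thu, 2086: Fri, 2087: Sat, 2088: Sun, 2089: Tue, 2090: Wed, 2091: Thu, 2092: Fri, 2093: Sun, 2094: Mon ✓, 2095: Tue, 2096: Wed, 2097: Fri, 2098: Sat, 2099: Sun
Mondays: 2094.

1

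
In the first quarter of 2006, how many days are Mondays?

1 January 2006 is a Sunday.
From 1 January 2006 to 31 March 2006 is 90 days inclusive.
90 = 7 × 12 + 6, so there are 12 full weeks plus 6 extra days.
Each full week contributes one Monday: 12 so far.
The 6 extra days are Sunday, Monday, Tuesday, Wednesday, Thursday, Friday — 1 of them qualifies.
Total: 12 + 1 = 13.

13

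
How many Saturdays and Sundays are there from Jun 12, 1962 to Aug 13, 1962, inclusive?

Jun 12, 1962 is a Tuesday.
That's 63 days from start to end, counting both.
63 = 7 × 9, so the span is exactly 9 full weeks.
Each full week contributes 2 weekend days (Sat, Sun): 9 × 2 = 18.
Total: 18.

18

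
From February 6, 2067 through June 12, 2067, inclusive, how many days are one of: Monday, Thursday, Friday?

February 6, 2067 is a Sunday.
That's 127 days from start to end, counting both.
127 = 7 × 18 + 1, so there are 18 full weeks plus 1 extra day.
Each full week contributes 3 days from the set (Mon, Thu, Fri): 18 × 3 = 54.
The 1 extra day is Sunday — none qualify.
Total: 54 + 0 = 54.

54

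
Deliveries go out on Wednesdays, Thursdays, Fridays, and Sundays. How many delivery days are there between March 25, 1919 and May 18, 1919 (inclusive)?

32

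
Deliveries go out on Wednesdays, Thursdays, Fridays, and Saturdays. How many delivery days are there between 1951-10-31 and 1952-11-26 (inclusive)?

1951-10-31 is a Wednesday.
That's 393 days from start to end, counting both.
393 = 7 × 56 + 1, so there are 56 full weeks plus 1 extra day.
Each full week contributes 4 days from the set (Wed, Thu, Fri, Sat): 56 × 4 = 224.
The 1 extra day is Wed — 1 of them qualifies.
Total: 224 + 1 = 225.

225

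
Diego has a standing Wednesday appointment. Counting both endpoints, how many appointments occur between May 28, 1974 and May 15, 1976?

103 Wednesdays

May 28, 1974 is a Tuesday.
The range spans 719 days (inclusive of both endpoints).
719 = 7 × 102 + 5, so there are 102 full weeks plus 5 extra days.
Each full week contributes one Wednesday: 102 so far.
The 5 extra days are Tuesday, Wednesday, Thursday, Friday, Saturday — 1 of them qualifies.
Total: 102 + 1 = 103.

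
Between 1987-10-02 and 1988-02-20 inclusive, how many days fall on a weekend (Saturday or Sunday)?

41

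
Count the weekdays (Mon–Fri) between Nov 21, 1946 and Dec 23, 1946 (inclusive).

23 weekdays

Nov 21, 1946 is a Thursday.
The range spans 33 days (inclusive of both endpoints).
33 = 7 × 4 + 5, so there are 4 full weeks plus 5 extra days.
Each full week contributes 5 weekdays (Mon–Fri): 4 × 5 = 20.
The 5 extra days are Thursday, Friday, Saturday, Sunday, Monday — 3 of them qualify.
Total: 20 + 3 = 23.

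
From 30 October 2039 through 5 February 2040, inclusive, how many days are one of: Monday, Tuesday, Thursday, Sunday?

57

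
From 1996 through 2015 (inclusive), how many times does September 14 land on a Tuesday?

3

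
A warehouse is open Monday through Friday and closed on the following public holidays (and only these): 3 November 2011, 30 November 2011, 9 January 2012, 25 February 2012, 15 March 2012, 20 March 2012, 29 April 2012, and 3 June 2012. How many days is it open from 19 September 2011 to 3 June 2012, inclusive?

180

19 September 2011 is a Monday.
That's 259 days from start to end, counting both.
259 = 7 × 37, so the span is exactly 37 full weeks.
Each full week contributes 5 weekdays (Mon–Fri): 37 × 5 = 185.
Total: 185.
Holidays: 3 November 2011 (Thu); 30 November 2011 (Wed); 9 January 2012 (Mon); 25 February 2012 (Sat); 15 March 2012 (Thu); 20 March 2012 (Tue); 29 April 2012 (Sun); 3 June 2012 (Sun).
5 of the 8 holidays fall on weekdays; the rest are weekends and were already excluded.
Business days: 185 − 5 = 180.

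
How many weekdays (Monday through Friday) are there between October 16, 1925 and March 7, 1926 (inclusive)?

October 16, 1925 is a Friday.
The range spans 143 days (inclusive of both endpoints).
143 = 7 × 20 + 3, so there are 20 full weeks plus 3 extra days.
Each full week contributes 5 weekdays (Mon–Fri): 20 × 5 = 100.
The 3 extra days are Friday, Saturday, Sunday — 1 of them qualifies.
Total: 100 + 1 = 101.

101 weekdays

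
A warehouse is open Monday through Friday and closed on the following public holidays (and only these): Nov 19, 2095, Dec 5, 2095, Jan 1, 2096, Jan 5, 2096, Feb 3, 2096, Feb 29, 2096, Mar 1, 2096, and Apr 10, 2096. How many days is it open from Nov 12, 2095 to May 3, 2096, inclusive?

Nov 12, 2095 is a Saturday.
From Nov 12, 2095 to May 3, 2096 is 174 days inclusive.
174 = 7 × 24 + 6, so there are 24 full weeks plus 6 extra days.
Each full week contributes 5 weekdays (Mon–Fri): 24 × 5 = 120.
The 6 extra days are Saturday, Sunday, Monday, Tuesday, Wednesday, Thursday — 4 of them qualify.
Total: 120 + 4 = 124.
Holidays: Nov 19, 2095 (Sat); Dec 5, 2095 (Mon); Jan 1, 2096 (Sun); Jan 5, 2096 (Thu); Feb 3, 2096 (Fri); Feb 29, 2096 (Wed); Mar 1, 2096 (Thu); Apr 10, 2096 (Tue).
6 of the 8 holidays fall on weekdays; the rest are weekends and were already excluded.
Business days: 124 − 6 = 118.

118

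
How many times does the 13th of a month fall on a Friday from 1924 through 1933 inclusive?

18

Friday-the-13ths by year:
1924: Jun
1925: Feb, Mar, Nov
1926: Aug
1927: May
1928: Jan, Apr, Jul
1929: Sep, Dec
1930: Jun
1931: Feb, Mar, Nov
1932: May
1933: Jan, Oct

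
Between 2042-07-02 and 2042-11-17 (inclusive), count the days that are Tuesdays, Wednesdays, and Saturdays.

2042-07-02 is a Wednesday.
The range spans 139 days (inclusive of both endpoints).
139 = 7 × 19 + 6, so there are 19 full weeks plus 6 extra days.
Each full week contributes 3 days from the set (Tue, Wed, Sat): 19 × 3 = 57.
The 6 extra days are Wed, Thu, Fri, Sat, Sun, Mon — 2 of them qualify.
Total: 57 + 2 = 59.

59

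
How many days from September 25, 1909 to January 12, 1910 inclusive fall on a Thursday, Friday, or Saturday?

September 25, 1909 is a Saturday.
That's 110 days from start to end, counting both.
110 = 7 × 15 + 5, so there are 15 full weeks plus 5 extra days.
Each full week contributes 3 days from the set (Thu, Fri, Sat): 15 × 3 = 45.
The 5 extra days are Sat, Sun, Mon, Tue, Wed — 1 of them qualifies.
Total: 45 + 1 = 46.

46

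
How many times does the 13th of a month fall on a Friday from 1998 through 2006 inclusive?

Friday-the-13ths by year:
1998: Feb, Mar, Nov
1999: Aug
2000: Oct
2001: Apr, Jul
2002: Sep, Dec
2003: Jun
2004: Feb, Aug
2005: May
2006: Jan, Oct

15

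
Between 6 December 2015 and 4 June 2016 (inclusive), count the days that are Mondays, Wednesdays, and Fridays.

6 December 2015 is a Sunday.
The range spans 182 days (inclusive of both endpoints).
182 = 7 × 26, so the span is exactly 26 full weeks.
Each full week contributes 3 days from the set (Mon, Wed, Fri): 26 × 3 = 78.
Total: 78.

78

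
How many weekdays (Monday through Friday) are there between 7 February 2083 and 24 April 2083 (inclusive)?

55

7 February 2083 is a Sunday.
From 7 February 2083 to 24 April 2083 is 77 days inclusive.
77 = 7 × 11, so the span is exactly 11 full weeks.
Each full week contributes 5 weekdays (Mon–Fri): 11 × 5 = 55.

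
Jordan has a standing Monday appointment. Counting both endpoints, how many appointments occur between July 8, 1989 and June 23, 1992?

July 8, 1989 is a Saturday.
The range spans 1082 days (inclusive of both endpoints).
1082 = 7 × 154 + 4, so there are 154 full weeks plus 4 extra days.
Each full week contributes one Monday: 154 so far.
The 4 extra days are Saturday, Sunday, Monday, Tuesday — 1 of them qualifies.
Total: 154 + 1 = 155.

155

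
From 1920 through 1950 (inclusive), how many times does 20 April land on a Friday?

4

Day of week of April 20 in each year:
1920: Tue, 1921: Wed, 1922: Thu, 1923: Fri ✓, 1924: Sun, 1925: Mon, 1926: Tue, 1927: Wed, 1928: Fri ✓, 1929: Sat, 1930: Sun, 1931: Mon, 1932: Wed, 1933: Thu, 1934: Fri ✓, 1935: Sat, 1936: Mon, 1937: Tue, 1938: Wed, 1939: Thu, 1940: Sat, 1941: Sun, 1942: Mon, 1943: Tue, 1944: Thu, 1945: Fri ✓, 1946: Sat, 1947: Sun, 1948: Tue, 1949: Wed, 1950: Thu
Fridays: 1923, 1928, 1934, 1945.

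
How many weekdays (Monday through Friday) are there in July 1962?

July 1, 1962 is a Sunday.
The range spans 31 days (inclusive of both endpoints).
31 = 7 × 4 + 3, so there are 4 full weeks plus 3 extra days.
Each full week contributes 5 weekdays (Mon–Fri): 4 × 5 = 20.
The 3 extra days are Sun, Mon, Tue — 2 of them qualify.
Total: 20 + 2 = 22.

22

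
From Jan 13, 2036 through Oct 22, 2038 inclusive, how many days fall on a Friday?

Jan 13, 2036 is a Sunday.
From Jan 13, 2036 to Oct 22, 2038 is 1014 days inclusive.
1014 = 7 × 144 + 6, so there are 144 full weeks plus 6 extra days.
Each full week contributes one Friday: 144 so far.
The 6 extra days are Sunday, Monday, Tuesday, Wednesday, Thursday, Friday — 1 of them qualifies.
Total: 144 + 1 = 145.

145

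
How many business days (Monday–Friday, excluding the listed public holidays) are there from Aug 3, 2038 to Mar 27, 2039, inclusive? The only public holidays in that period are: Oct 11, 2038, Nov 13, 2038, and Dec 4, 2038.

168 business days

Aug 3, 2038 is a Tuesday.
From Aug 3, 2038 to Mar 27, 2039 is 237 days inclusive.
237 = 7 × 33 + 6, so there are 33 full weeks plus 6 extra days.
Each full week contributes 5 weekdays (Mon–Fri): 33 × 5 = 165.
The 6 extra days are Tue, Wed, Thu, Fri, Sat, Sun — 4 of them qualify.
Total: 165 + 4 = 169.
Holidays: Oct 11, 2038 (Mon); Nov 13, 2038 (Sat); Dec 4, 2038 (Sat).
1 of the 3 holidays fall on weekdays; the rest are weekends and were already excluded.
Business days: 169 − 1 = 168.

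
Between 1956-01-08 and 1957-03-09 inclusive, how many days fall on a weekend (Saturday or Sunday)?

1956-01-08 is a Sunday.
The range spans 427 days (inclusive of both endpoints).
427 = 7 × 61, so the span is exactly 61 full weeks.
Each full week contributes 2 weekend days (Sat, Sun): 61 × 2 = 122.

122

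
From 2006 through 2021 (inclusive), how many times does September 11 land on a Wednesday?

2

Day of week of September 11 in each year:
2006: Mon, 2007: Tue, 2008: Thu, 2009: Fri, 2010: Sat, 2011: Sun, 2012: Tue, 2013: Wed ✓, 2014: Thu, 2015: Fri, 2016: Sun, 2017: Mon, 2018: Tue, 2019: Wed ✓, 2020: Fri, 2021: Sat
Wednesdays: 2013, 2019.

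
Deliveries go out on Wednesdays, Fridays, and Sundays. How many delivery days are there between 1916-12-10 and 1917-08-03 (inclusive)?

102

1916-12-10 is a Sunday.
The range spans 237 days (inclusive of both endpoints).
237 = 7 × 33 + 6, so there are 33 full weeks plus 6 extra days.
Each full week contributes 3 days from the set (Wed, Fri, Sun): 33 × 3 = 99.
The 6 extra days are Sun, Mon, Tue, Wed, Thu, Fri — 3 of them qualify.
Total: 99 + 3 = 102.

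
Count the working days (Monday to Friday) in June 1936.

1 June 1936 is a Monday.
The range spans 30 days (inclusive of both endpoints).
30 = 7 × 4 + 2, so there are 4 full weeks plus 2 extra days.
Each full week contributes 5 weekdays (Mon–Fri): 4 × 5 = 20.
The 2 extra days are Mon, Tue — 2 of them qualify.
Total: 20 + 2 = 22.

22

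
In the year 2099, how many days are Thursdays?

1 January 2099 is a Thursday.
That's 365 days from start to end, counting both.
365 = 7 × 52 + 1, so there are 52 full weeks plus 1 extra day.
Each full week contributes one Thursday: 52 so far.
The 1 extra day is Thu — 1 of them qualifies.
Total: 52 + 1 = 53.

53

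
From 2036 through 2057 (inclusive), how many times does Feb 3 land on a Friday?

Day of week of February 3 in each year:
2036: Sun, 2037: Tue, 2038: Wed, 2039: Thu, 2040: Fri ✓, 2041: Sun, 2042: Mon, 2043: Tue, 2044: Wed, 2045: Fri ✓, 2046: Sat, 2047: Sun, 2048: Mon, 2049: Wed, 2050: Thu, 2051: Fri ✓, 2052: Sat, 2053: Mon, 2054: Tue, 2055: Wed, 2056: Thu, 2057: Sat
Fridays: 2040, 2045, 2051.

3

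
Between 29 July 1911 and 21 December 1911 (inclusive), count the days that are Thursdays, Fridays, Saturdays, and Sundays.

29 July 1911 is a Saturday.
From 29 July 1911 to 21 December 1911 is 146 days inclusive.
146 = 7 × 20 + 6, so there are 20 full weeks plus 6 extra days.
Each full week contributes 4 days from the set (Thu, Fri, Sat, Sun): 20 × 4 = 80.
The 6 extra days are Saturday, Sunday, Monday, Tuesday, Wednesday, Thursday — 3 of them qualify.
Total: 80 + 3 = 83.

83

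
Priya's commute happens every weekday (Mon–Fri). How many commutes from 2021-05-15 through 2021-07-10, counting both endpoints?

40

2021-05-15 is a Saturday.
The range spans 57 days (inclusive of both endpoints).
57 = 7 × 8 + 1, so there are 8 full weeks plus 1 extra day.
Each full week contributes 5 weekdays (Mon–Fri): 8 × 5 = 40.
The 1 extra day is Sat — none qualify.
Total: 40 + 0 = 40.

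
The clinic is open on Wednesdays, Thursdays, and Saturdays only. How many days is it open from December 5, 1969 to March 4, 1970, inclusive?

38

December 5, 1969 is a Friday.
The range spans 90 days (inclusive of both endpoints).
90 = 7 × 12 + 6, so there are 12 full weeks plus 6 extra days.
Each full week contributes 3 days from the set (Wed, Thu, Sat): 12 × 3 = 36.
The 6 extra days are Friday, Saturday, Sunday, Monday, Tuesday, Wednesday — 2 of them qualify.
Total: 36 + 2 = 38.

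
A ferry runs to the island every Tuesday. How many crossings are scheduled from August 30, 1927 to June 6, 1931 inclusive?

197

August 30, 1927 is a Tuesday.
The range spans 1377 days (inclusive of both endpoints).
1377 = 7 × 196 + 5, so there are 196 full weeks plus 5 extra days.
Each full week contributes one Tuesday: 196 so far.
The 5 extra days are Tuesday, Wednesday, Thursday, Friday, Saturday — 1 of them qualifies.
Total: 196 + 1 = 197.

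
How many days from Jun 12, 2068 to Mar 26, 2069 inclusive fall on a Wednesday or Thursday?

Jun 12, 2068 is a Tuesday.
The range spans 288 days (inclusive of both endpoints).
288 = 7 × 41 + 1, so there are 41 full weeks plus 1 extra day.
Each full week contributes 2 days from the set (Wed, Thu): 41 × 2 = 82.
The 1 extra day is Tuesday — none qualify.
Total: 82 + 0 = 82.

82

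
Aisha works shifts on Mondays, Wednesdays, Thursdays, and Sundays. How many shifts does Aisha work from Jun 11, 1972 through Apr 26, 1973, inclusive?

184

Jun 11, 1972 is a Sunday.
The range spans 320 days (inclusive of both endpoints).
320 = 7 × 45 + 5, so there are 45 full weeks plus 5 extra days.
Each full week contributes 4 days from the set (Mon, Wed, Thu, Sun): 45 × 4 = 180.
The 5 extra days are Sun, Mon, Tue, Wed, Thu — 4 of them qualify.
Total: 180 + 4 = 184.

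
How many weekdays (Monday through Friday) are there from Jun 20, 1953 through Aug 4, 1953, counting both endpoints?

32

Jun 20, 1953 is a Saturday.
The range spans 46 days (inclusive of both endpoints).
46 = 7 × 6 + 4, so there are 6 full weeks plus 4 extra days.
Each full week contributes 5 weekdays (Mon–Fri): 6 × 5 = 30.
The 4 extra days are Saturday, Sunday, Monday, Tuesday — 2 of them qualify.
Total: 30 + 2 = 32.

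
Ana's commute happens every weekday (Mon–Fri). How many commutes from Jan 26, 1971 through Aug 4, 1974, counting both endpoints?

919 weekdays

Jan 26, 1971 is a Tuesday.
That's 1287 days from start to end, counting both.
1287 = 7 × 183 + 6, so there are 183 full weeks plus 6 extra days.
Each full week contributes 5 weekdays (Mon–Fri): 183 × 5 = 915.
The 6 extra days are Tuesday, Wednesday, Thursday, Friday, Saturday, Sunday — 4 of them qualify.
Total: 915 + 4 = 919.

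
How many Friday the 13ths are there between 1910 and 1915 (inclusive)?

10

Friday-the-13ths by year:
1910: May
1911: Jan, Oct
1912: Sep, Dec
1913: Jun
1914: Feb, Mar, Nov
1915: Aug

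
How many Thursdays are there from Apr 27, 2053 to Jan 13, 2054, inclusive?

37

Apr 27, 2053 is a Sunday.
The range spans 262 days (inclusive of both endpoints).
262 = 7 × 37 + 3, so there are 37 full weeks plus 3 extra days.
Each full week contributes one Thursday: 37 so far.
The 3 extra days are Sunday, Monday, Tuesday — none qualify.
Total: 37 + 0 = 37.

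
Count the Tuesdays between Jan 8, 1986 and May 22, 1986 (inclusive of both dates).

19

Jan 8, 1986 is a Wednesday.
From Jan 8, 1986 to May 22, 1986 is 135 days inclusive.
135 = 7 × 19 + 2, so there are 19 full weeks plus 2 extra days.
Each full week contributes one Tuesday: 19 so far.
The 2 extra days are Wednesday, Thursday — none qualify.
Total: 19 + 0 = 19.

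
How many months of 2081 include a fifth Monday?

A month has five Mondays exactly when Monday falls within its first (length − 28) days.
Jan: 31 days, starts Wed → 5 of Wed, Thu, Fri
Feb: 28 days, starts Sat → 5 of (none)
Mar: 31 days, starts Sat → 5 of Sat, Sun, Mon ✓
Apr: 30 days, starts Tue → 5 of Tue, Wed
May: 31 days, starts Thu → 5 of Thu, Fri, Sat
Jun: 30 days, starts Sun → 5 of Sun, Mon ✓
Jul: 31 days, starts Tue → 5 of Tue, Wed, Thu
Aug: 31 days, starts Fri → 5 of Fri, Sat, Sun
Sep: 30 days, starts Mon → 5 of Mon, Tue ✓
Oct: 31 days, starts Wed → 5 of Wed, Thu, Fri
Nov: 30 days, starts Sat → 5 of Sat, Sun
Dec: 31 days, starts Mon → 5 of Mon, Tue, Wed ✓
Months with five Mondays: Mar, Jun, Sep, Dec.

4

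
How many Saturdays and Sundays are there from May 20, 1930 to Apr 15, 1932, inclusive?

198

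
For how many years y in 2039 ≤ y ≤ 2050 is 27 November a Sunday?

Day of week of November 27 in each year:
2039: Sun ✓, 2040: Tue, 2041: Wed, 2042: Thu, 2043: Fri, 2044: Sun ✓, 2045: Mon, 2046: Tue, 2047: Wed, 2048: Fri, 2049: Sat, 2050: Sun ✓
Sundays: 2039, 2044, 2050.

3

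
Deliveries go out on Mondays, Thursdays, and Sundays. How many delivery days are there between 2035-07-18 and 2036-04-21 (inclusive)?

2035-07-18 is a Wednesday.
From 2035-07-18 to 2036-04-21 is 279 days inclusive.
279 = 7 × 39 + 6, so there are 39 full weeks plus 6 extra days.
Each full week contributes 3 days from the set (Mon, Thu, Sun): 39 × 3 = 117.
The 6 extra days are Wed, Thu, Fri, Sat, Sun, Mon — 3 of them qualify.
Total: 117 + 3 = 120.

120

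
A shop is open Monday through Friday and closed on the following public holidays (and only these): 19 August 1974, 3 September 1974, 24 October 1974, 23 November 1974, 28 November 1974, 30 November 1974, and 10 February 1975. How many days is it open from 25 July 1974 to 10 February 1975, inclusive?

138 business days

25 July 1974 is a Thursday.
The range spans 201 days (inclusive of both endpoints).
201 = 7 × 28 + 5, so there are 28 full weeks plus 5 extra days.
Each full week contributes 5 weekdays (Mon–Fri): 28 × 5 = 140.
The 5 extra days are Thu, Fri, Sat, Sun, Mon — 3 of them qualify.
Total: 140 + 3 = 143.
Holidays: 19 August 1974 (Mon); 3 September 1974 (Tue); 24 October 1974 (Thu); 23 November 1974 (Sat); 28 November 1974 (Thu); 30 November 1974 (Sat); 10 February 1975 (Mon).
5 of the 7 holidays fall on weekdays; the rest are weekends and were already excluded.
Business days: 143 − 5 = 138.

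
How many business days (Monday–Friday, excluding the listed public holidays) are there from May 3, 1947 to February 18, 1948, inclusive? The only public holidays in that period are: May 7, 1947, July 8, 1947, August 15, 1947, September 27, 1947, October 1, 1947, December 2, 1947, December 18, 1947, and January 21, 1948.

May 3, 1947 is a Saturday.
That's 292 days from start to end, counting both.
292 = 7 × 41 + 5, so there are 41 full weeks plus 5 extra days.
Each full week contributes 5 weekdays (Mon–Fri): 41 × 5 = 205.
The 5 extra days are Sat, Sun, Mon, Tue, Wed — 3 of them qualify.
Total: 205 + 3 = 208.
Holidays: May 7, 1947 (Wed); July 8, 1947 (Tue); August 15, 1947 (Fri); September 27, 1947 (Sat); October 1, 1947 (Wed); December 2, 1947 (Tue); December 18, 1947 (Thu); January 21, 1948 (Wed).
7 of the 8 holidays fall on weekdays; the rest are weekends and were already excluded.
Business days: 208 − 7 = 201.

201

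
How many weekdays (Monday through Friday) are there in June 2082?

22 weekdays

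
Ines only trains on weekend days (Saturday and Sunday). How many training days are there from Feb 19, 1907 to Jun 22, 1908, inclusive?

Feb 19, 1907 is a Tuesday.
From Feb 19, 1907 to Jun 22, 1908 is 490 days inclusive.
490 = 7 × 70, so the span is exactly 70 full weeks.
Each full week contributes 2 weekend days (Sat, Sun): 70 × 2 = 140.

140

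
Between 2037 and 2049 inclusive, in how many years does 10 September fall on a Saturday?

2

Day of week of September 10 in each year:
2037: Thu, 2038: Fri, 2039: Sat ✓, 2040: Mon, 2041: Tue, 2042: Wed, 2043: Thu, 2044: Sat ✓, 2045: Sun, 2046: Mon, 2047: Tue, 2048: Thu, 2049: Fri
Saturdays: 2039, 2044.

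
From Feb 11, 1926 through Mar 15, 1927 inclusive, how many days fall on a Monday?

Feb 11, 1926 is a Thursday.
From Feb 11, 1926 to Mar 15, 1927 is 398 days inclusive.
398 = 7 × 56 + 6, so there are 56 full weeks plus 6 extra days.
Each full week contributes one Monday: 56 so far.
The 6 extra days are Thursday, Friday, Saturday, Sunday, Monday, Tuesday — 1 of them qualifies.
Total: 56 + 1 = 57.

57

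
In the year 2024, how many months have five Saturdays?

A month has five Saturdays exactly when Saturday falls within its first (length − 28) days.
Jan: 31 days, starts Mon → 5 of Mon, Tue, Wed
Feb: 29 days, starts Thu → 5 of Thu
Mar: 31 days, starts Fri → 5 of Fri, Sat, Sun ✓
Apr: 30 days, starts Mon → 5 of Mon, Tue
May: 31 days, starts Wed → 5 of Wed, Thu, Fri
Jun: 30 days, starts Sat → 5 of Sat, Sun ✓
Jul: 31 days, starts Mon → 5 of Mon, Tue, Wed
Aug: 31 days, starts Thu → 5 of Thu, Fri, Sat ✓
Sep: 30 days, starts Sun → 5 of Sun, Mon
Oct: 31 days, starts Tue → 5 of Tue, Wed, Thu
Nov: 30 days, starts Fri → 5 of Fri, Sat ✓
Dec: 31 days, starts Sun → 5 of Sun, Mon, Tue
Months with five Saturdays: Mar, Jun, Aug, Nov.

4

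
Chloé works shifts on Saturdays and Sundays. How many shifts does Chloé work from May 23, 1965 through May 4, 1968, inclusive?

May 23, 1965 is a Sunday.
The range spans 1078 days (inclusive of both endpoints).
1078 = 7 × 154, so the span is exactly 154 full weeks.
Each full week contributes 2 days from the set (Sat, Sun): 154 × 2 = 308.

308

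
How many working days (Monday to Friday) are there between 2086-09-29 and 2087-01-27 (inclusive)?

2086-09-29 is a Sunday.
From 2086-09-29 to 2087-01-27 is 121 days inclusive.
121 = 7 × 17 + 2, so there are 17 full weeks plus 2 extra days.
Each full week contributes 5 weekdays (Mon–Fri): 17 × 5 = 85.
The 2 extra days are Sun, Mon — 1 of them qualifies.
Total: 85 + 1 = 86.

86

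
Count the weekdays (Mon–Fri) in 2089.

2089-01-01 is a Saturday.
The range spans 365 days (inclusive of both endpoints).
365 = 7 × 52 + 1, so there are 52 full weeks plus 1 extra day.
Each full week contributes 5 weekdays (Mon–Fri): 52 × 5 = 260.
The 1 extra day is Sat — none qualify.
Total: 260 + 0 = 260.

260 weekdays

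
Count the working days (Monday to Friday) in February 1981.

February 1, 1981 is a Sunday.
That's 28 days from start to end, counting both.
28 = 7 × 4, so the span is exactly 4 full weeks.
Each full week contributes 5 weekdays (Mon–Fri): 4 × 5 = 20.

20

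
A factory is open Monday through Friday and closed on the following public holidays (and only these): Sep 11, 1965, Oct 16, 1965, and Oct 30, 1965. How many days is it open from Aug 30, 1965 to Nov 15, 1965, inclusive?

Aug 30, 1965 is a Monday.
The range spans 78 days (inclusive of both endpoints).
78 = 7 × 11 + 1, so there are 11 full weeks plus 1 extra day.
Each full week contributes 5 weekdays (Mon–Fri): 11 × 5 = 55.
The 1 extra day is Mon — 1 of them qualifies.
Total: 55 + 1 = 56.
Holidays: Sep 11, 1965 (Sat); Oct 16, 1965 (Sat); Oct 30, 1965 (Sat).
None of the 3 holidays fall on a weekday, so nothing to subtract.
Business days: 56 − 0 = 56.

56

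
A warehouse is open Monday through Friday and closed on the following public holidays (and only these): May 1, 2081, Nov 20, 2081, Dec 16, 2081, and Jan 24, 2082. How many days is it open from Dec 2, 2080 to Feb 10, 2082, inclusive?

309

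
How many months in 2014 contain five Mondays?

4

A month has five Mondays exactly when Monday falls within its first (length − 28) days.
Jan: 31 days, starts Wed → 5 of Wed, Thu, Fri
Feb: 28 days, starts Sat → 5 of (none)
Mar: 31 days, starts Sat → 5 of Sat, Sun, Mon ✓
Apr: 30 days, starts Tue → 5 of Tue, Wed
May: 31 days, starts Thu → 5 of Thu, Fri, Sat
Jun: 30 days, starts Sun → 5 of Sun, Mon ✓
Jul: 31 days, starts Tue → 5 of Tue, Wed, Thu
Aug: 31 days, starts Fri → 5 of Fri, Sat, Sun
Sep: 30 days, starts Mon → 5 of Mon, Tue ✓
Oct: 31 days, starts Wed → 5 of Wed, Thu, Fri
Nov: 30 days, starts Sat → 5 of Sat, Sun
Dec: 31 days, starts Mon → 5 of Mon, Tue, Wed ✓
Months with five Mondays: Mar, Jun, Sep, Dec.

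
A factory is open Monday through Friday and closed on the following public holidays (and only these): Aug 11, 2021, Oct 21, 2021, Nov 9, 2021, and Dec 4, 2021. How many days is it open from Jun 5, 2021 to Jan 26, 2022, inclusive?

165 working days

Jun 5, 2021 is a Saturday.
That's 236 days from start to end, counting both.
236 = 7 × 33 + 5, so there are 33 full weeks plus 5 extra days.
Each full week contributes 5 weekdays (Mon–Fri): 33 × 5 = 165.
The 5 extra days are Saturday, Sunday, Monday, Tuesday, Wednesday — 3 of them qualify.
Total: 165 + 3 = 168.
Holidays: Aug 11, 2021 (Wed); Oct 21, 2021 (Thu); Nov 9, 2021 (Tue); Dec 4, 2021 (Sat).
3 of the 4 holidays fall on weekdays; the rest are weekends and were already excluded.
Business days: 168 − 3 = 165.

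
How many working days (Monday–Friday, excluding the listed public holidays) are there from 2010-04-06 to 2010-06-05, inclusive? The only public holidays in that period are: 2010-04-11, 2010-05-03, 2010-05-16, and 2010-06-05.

2010-04-06 is a Tuesday.
From 2010-04-06 to 2010-06-05 is 61 days inclusive.
61 = 7 × 8 + 5, so there are 8 full weeks plus 5 extra days.
Each full week contributes 5 weekdays (Mon–Fri): 8 × 5 = 40.
The 5 extra days are Tuesday, Wednesday, Thursday, Friday, Saturday — 4 of them qualify.
Total: 40 + 4 = 44.
Holidays: 2010-04-11 (Sun); 2010-05-03 (Mon); 2010-05-16 (Sun); 2010-06-05 (Sat).
1 of the 4 holidays fall on weekdays; the rest are weekends and were already excluded.
Business days: 44 − 1 = 43.

43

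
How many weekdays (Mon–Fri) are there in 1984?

January 1, 1984 is a Sunday.
From January 1, 1984 to December 31, 1984 is 366 days inclusive.
366 = 7 × 52 + 2, so there are 52 full weeks plus 2 extra days.
Each full week contributes 5 weekdays (Mon–Fri): 52 × 5 = 260.
The 2 extra days are Sun, Mon — 1 of them qualifies.
Total: 260 + 1 = 261.

261 weekdays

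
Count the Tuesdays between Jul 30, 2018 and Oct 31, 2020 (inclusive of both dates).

118 Tuesdays

Jul 30, 2018 is a Monday.
From Jul 30, 2018 to Oct 31, 2020 is 825 days inclusive.
825 = 7 × 117 + 6, so there are 117 full weeks plus 6 extra days.
Each full week contributes one Tuesday: 117 so far.
The 6 extra days are Monday, Tuesday, Wednesday, Thursday, Friday, Saturday — 1 of them qualifies.
Total: 117 + 1 = 118.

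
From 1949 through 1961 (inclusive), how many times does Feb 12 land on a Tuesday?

Day of week of February 12 in each year:
1949: Sat, 1950: Sun, 1951: Mon, 1952: Tue ✓, 1953: Thu, 1954: Fri, 1955: Sat, 1956: Sun, 1957: Tue ✓, 1958: Wed, 1959: Thu, 1960: Fri, 1961: Sun
Tuesdays: 1952, 1957.

2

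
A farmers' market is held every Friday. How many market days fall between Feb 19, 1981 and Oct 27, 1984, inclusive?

193 Fridays

Feb 19, 1981 is a Thursday.
The range spans 1347 days (inclusive of both endpoints).
1347 = 7 × 192 + 3, so there are 192 full weeks plus 3 extra days.
Each full week contributes one Friday: 192 so far.
The 3 extra days are Thu, Fri, Sat — 1 of them qualifies.
Total: 192 + 1 = 193.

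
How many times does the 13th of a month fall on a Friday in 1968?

The 13th falls on a Friday when the month's 13th has weekday Fri.
Jan 13 is Sat; Feb 13 is Tue; Mar 13 is Wed; Apr 13 is Sat; May 13 is Mon; Jun 13 is Thu; Jul 13 is Sat; Aug 13 is Tue; Sep 13 is Fri ✓; Oct 13 is Sun; Nov 13 is Wed; Dec 13 is Fri ✓.
Friday the 13ths: Sep, Dec.

2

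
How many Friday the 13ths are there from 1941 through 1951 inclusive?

Friday-the-13ths by year:
1941: Jun
1942: Feb, Mar, Nov
1943: Aug
1944: Oct
1945: Apr, Jul
1946: Sep, Dec
1947: Jun
1948: Feb, Aug
1949: May
1950: Jan, Oct
1951: Apr, Jul

18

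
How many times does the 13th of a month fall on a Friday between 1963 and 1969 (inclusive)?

11

Friday-the-13ths by year:
1963: Sep, Dec
1964: Mar, Nov
1965: Aug
1966: May
1967: Jan, Oct
1968: Sep, Dec
1969: Jun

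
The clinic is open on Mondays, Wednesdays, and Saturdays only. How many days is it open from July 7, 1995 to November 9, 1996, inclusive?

July 7, 1995 is a Friday.
From July 7, 1995 to November 9, 1996 is 492 days inclusive.
492 = 7 × 70 + 2, so there are 70 full weeks plus 2 extra days.
Each full week contributes 3 days from the set (Mon, Wed, Sat): 70 × 3 = 210.
The 2 extra days are Fri, Sat — 1 of them qualifies.
Total: 210 + 1 = 211.

211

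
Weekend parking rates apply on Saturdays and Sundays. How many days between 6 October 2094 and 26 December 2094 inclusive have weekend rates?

24

6 October 2094 is a Wednesday.
That's 82 days from start to end, counting both.
82 = 7 × 11 + 5, so there are 11 full weeks plus 5 extra days.
Each full week contributes 2 weekend days (Sat, Sun): 11 × 2 = 22.
The 5 extra days are Wednesday, Thursday, Friday, Saturday, Sunday — 2 of them qualify.
Total: 22 + 2 = 24.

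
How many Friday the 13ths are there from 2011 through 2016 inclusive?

11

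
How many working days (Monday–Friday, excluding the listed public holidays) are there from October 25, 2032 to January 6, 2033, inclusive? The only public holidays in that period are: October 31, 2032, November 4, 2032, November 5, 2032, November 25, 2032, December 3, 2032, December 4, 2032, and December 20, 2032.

49 working days

October 25, 2032 is a Monday.
The range spans 74 days (inclusive of both endpoints).
74 = 7 × 10 + 4, so there are 10 full weeks plus 4 extra days.
Each full week contributes 5 weekdays (Mon–Fri): 10 × 5 = 50.
The 4 extra days are Monday, Tuesday, Wednesday, Thursday — 4 of them qualify.
Total: 50 + 4 = 54.
Holidays: October 31, 2032 (Sun); November 4, 2032 (Thu); November 5, 2032 (Fri); November 25, 2032 (Thu); December 3, 2032 (Fri); December 4, 2032 (Sat); December 20, 2032 (Mon).
5 of the 7 holidays fall on weekdays; the rest are weekends and were already excluded.
Business days: 54 − 5 = 49.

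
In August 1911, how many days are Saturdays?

4

Aug 1, 1911 is a Tuesday.
From Aug 1, 1911 to Aug 31, 1911 is 31 days inclusive.
31 = 7 × 4 + 3, so there are 4 full weeks plus 3 extra days.
Each full week contributes one Saturday: 4 so far.
The 3 extra days are Tue, Wed, Thu — none qualify.
Total: 4 + 0 = 4.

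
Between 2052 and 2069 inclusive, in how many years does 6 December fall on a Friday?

Day of week of December 6 in each year:
2052: Fri ✓, 2053: Sat, 2054: Sun, 2055: Mon, 2056: Wed, 2057: Thu, 2058: Fri ✓, 2059: Sat, 2060: Mon, 2061: Tue, 2062: Wed, 2063: Thu, 2064: Sat, 2065: Sun, 2066: Mon, 2067: Tue, 2068: Thu, 2069: Fri ✓
Fridays: 2052, 2058, 2069.

3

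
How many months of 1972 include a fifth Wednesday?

4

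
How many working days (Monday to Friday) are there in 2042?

261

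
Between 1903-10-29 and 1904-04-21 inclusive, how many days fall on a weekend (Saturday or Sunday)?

1903-10-29 is a Thursday.
From 1903-10-29 to 1904-04-21 is 176 days inclusive.
176 = 7 × 25 + 1, so there are 25 full weeks plus 1 extra day.
Each full week contributes 2 weekend days (Sat, Sun): 25 × 2 = 50.
The 1 extra day is Thu — none qualify.
Total: 50 + 0 = 50.

50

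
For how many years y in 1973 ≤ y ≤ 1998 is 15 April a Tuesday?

4

Day of week of April 15 in each year:
1973: Sun, 1974: Mon, 1975: Tue ✓, 1976: Thu, 1977: Fri, 1978: Sat, 1979: Sun, 1980: Tue ✓, 1981: Wed, 1982: Thu, 1983: Fri, 1984: Sun, 1985: Mon, 1986: Tue ✓, 1987: Wed, 1988: Fri, 1989: Sat, 1990: Sun, 1991: Mon, 1992: Wed, 1993: Thu, 1994: Fri, 1995: Sat, 1996: Mon, 1997: Tue ✓, 1998: Wed
Tuesdays: 1975, 1980, 1986, 1997.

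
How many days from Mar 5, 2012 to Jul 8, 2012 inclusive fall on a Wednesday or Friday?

36

Mar 5, 2012 is a Monday.
The range spans 126 days (inclusive of both endpoints).
126 = 7 × 18, so the span is exactly 18 full weeks.
Each full week contributes 2 days from the set (Wed, Fri): 18 × 2 = 36.
Total: 36.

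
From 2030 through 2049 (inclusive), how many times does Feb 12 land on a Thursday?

Day of week of February 12 in each year:
2030: Tue, 2031: Wed, 2032: Thu ✓, 2033: Sat, 2034: Sun, 2035: Mon, 2036: Tue, 2037: Thu ✓, 2038: Fri, 2039: Sat, 2040: Sun, 2041: Tue, 2042: Wed, 2043: Thu ✓, 2044: Fri, 2045: Sun, 2046: Mon, 2047: Tue, 2048: Wed, 2049: Fri
Thursdays: 2032, 2037, 2043.

3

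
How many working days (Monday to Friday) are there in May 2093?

1 May 2093 is a Friday.
That's 31 days from start to end, counting both.
31 = 7 × 4 + 3, so there are 4 full weeks plus 3 extra days.
Each full week contributes 5 weekdays (Mon–Fri): 4 × 5 = 20.
The 3 extra days are Fri, Sat, Sun — 1 of them qualifies.
Total: 20 + 1 = 21.

21 weekdays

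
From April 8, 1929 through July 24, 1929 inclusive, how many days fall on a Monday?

16 Mondays

April 8, 1929 is a Monday.
That's 108 days from start to end, counting both.
108 = 7 × 15 + 3, so there are 15 full weeks plus 3 extra days.
Each full week contributes one Monday: 15 so far.
The 3 extra days are Mon, Tue, Wed — 1 of them qualifies.
Total: 15 + 1 = 16.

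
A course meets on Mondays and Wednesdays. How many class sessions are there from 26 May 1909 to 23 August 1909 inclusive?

26 May 1909 is a Wednesday.
From 26 May 1909 to 23 August 1909 is 90 days inclusive.
90 = 7 × 12 + 6, so there are 12 full weeks plus 6 extra days.
Each full week contributes 2 days from the set (Mon, Wed): 12 × 2 = 24.
The 6 extra days are Wed, Thu, Fri, Sat, Sun, Mon — 2 of them qualify.
Total: 24 + 2 = 26.

26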